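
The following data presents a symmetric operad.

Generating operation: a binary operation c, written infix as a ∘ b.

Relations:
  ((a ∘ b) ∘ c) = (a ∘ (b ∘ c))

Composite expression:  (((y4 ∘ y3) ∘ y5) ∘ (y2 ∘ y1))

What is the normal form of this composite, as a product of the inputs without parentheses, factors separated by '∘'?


y4 ∘ y3 ∘ y5 ∘ y2 ∘ y1


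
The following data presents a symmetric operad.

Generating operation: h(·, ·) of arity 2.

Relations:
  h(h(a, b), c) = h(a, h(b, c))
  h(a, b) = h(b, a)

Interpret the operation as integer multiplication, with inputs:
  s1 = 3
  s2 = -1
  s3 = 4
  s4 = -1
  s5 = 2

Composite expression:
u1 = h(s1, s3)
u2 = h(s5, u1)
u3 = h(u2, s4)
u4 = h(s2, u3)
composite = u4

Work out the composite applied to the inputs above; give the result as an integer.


h(s1, s3) = 12
h(s5, h(s1, s3)) = 24
h(h(s5, h(s1, s3)), s4) = -24
h(s2, h(h(s5, h(s1, s3)), s4)) = 24

24


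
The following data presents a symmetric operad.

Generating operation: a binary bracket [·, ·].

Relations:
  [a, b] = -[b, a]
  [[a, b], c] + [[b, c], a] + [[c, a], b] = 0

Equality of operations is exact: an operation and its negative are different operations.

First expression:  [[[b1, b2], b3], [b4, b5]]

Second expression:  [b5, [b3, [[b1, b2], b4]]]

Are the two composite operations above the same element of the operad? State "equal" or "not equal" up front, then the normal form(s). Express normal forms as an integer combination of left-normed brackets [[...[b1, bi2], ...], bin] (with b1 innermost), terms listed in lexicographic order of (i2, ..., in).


In normal form, the first expression is [[[[b1, b2], b3], b4], b5] - [[[[b1, b2], b3], b5], b4]
In normal form, the second expression is [[[[b1, b2], b4], b3], b5]
Different reductions; not equal.

not equal; the first gives [[[[b1, b2], b3], b4], b5] - [[[[b1, b2], b3], b5], b4] and the second [[[[b1, b2], b4], b3], b5]


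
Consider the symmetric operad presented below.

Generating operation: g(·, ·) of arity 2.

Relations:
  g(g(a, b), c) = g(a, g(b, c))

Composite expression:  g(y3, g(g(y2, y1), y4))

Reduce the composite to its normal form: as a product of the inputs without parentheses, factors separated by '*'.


The g-tree's shape is irrelevant; the y-reading-order decides.
g(y2, y1) reduces to y2 * y1
g(g(y2, y1), y4) reduces to y2 * y1 * y4
g(y3, g(g(y2, y1), y4)) reduces to y3 * y2 * y1 * y4

y3 * y2 * y1 * y4


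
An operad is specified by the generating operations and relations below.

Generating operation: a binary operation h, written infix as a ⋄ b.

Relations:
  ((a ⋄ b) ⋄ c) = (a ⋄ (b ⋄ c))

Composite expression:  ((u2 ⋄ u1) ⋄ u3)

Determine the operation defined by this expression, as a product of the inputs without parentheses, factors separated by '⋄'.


u2 ⋄ u1 ⋄ u3

Every regrouping of h is equal, so read the u-inputs in written order.
(u2 ⋄ u1) collapses to u2 ⋄ u1
((u2 ⋄ u1) ⋄ u3) collapses to u2 ⋄ u1 ⋄ u3


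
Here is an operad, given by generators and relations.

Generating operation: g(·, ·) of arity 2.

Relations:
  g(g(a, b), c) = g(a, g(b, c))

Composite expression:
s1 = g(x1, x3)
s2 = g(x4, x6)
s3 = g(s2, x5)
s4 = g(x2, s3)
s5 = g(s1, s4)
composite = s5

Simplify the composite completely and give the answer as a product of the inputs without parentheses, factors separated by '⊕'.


x1 ⊕ x3 ⊕ x2 ⊕ x4 ⊕ x6 ⊕ x5

Key point: g is associative — brackets drop, the x-order remains.
g(x1, x3) reduces to x1 ⊕ x3
g(x4, x6) reduces to x4 ⊕ x6
g(g(x4, x6), x5) reduces to x4 ⊕ x6 ⊕ x5
g(x2, g(g(x4, x6), x5)) reduces to x2 ⊕ x4 ⊕ x6 ⊕ x5
g(g(x1, x3), g(x2, g(g(x4, x6), x5))) reduces to x1 ⊕ x3 ⊕ x2 ⊕ x4 ⊕ x6 ⊕ x5


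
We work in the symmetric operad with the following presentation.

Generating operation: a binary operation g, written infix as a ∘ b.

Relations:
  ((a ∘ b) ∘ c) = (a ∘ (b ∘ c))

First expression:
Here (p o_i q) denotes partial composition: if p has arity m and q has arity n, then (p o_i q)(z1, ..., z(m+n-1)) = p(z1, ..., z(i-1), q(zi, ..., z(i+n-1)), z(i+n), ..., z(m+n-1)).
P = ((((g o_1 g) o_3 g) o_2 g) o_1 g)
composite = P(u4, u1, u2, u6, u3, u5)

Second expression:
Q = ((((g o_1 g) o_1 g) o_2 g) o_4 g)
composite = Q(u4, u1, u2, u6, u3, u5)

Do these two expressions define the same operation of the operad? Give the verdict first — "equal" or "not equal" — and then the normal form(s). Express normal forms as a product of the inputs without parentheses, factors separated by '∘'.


equal; the common form is u4 ∘ u1 ∘ u2 ∘ u6 ∘ u3 ∘ u5

The first composite normalizes to u4 ∘ u1 ∘ u2 ∘ u6 ∘ u3 ∘ u5
The second composite normalizes to u4 ∘ u1 ∘ u2 ∘ u6 ∘ u3 ∘ u5
Same normal form: equal.


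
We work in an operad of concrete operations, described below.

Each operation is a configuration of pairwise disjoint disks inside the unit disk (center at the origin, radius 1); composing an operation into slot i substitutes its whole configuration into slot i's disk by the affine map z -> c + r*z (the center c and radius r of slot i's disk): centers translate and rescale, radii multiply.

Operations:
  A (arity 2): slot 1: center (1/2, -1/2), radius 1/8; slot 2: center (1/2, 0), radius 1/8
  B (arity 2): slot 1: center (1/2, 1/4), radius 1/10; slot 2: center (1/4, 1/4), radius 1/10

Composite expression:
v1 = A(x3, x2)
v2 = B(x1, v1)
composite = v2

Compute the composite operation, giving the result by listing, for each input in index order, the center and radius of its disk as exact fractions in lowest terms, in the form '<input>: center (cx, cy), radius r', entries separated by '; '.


Below B, radii multiply path by path; the x-disk centers shift.
x1: after 1 affine step, its disk has center (1/2, 1/4), radius 1/10
x3: after 2 affine steps, its disk has center (3/10, 1/5), radius 1/80
x2: after 2 affine steps, its disk has center (3/10, 1/4), radius 1/80

x1: center (1/2, 1/4), radius 1/10; x2: center (3/10, 1/4), radius 1/80; x3: center (3/10, 1/5), radius 1/80


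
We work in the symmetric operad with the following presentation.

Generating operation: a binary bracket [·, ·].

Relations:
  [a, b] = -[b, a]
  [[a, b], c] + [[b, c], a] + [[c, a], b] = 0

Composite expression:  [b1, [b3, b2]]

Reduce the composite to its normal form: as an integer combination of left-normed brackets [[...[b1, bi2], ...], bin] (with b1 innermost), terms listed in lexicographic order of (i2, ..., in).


-[[b1, b2], b3] + [[b1, b3], b2]


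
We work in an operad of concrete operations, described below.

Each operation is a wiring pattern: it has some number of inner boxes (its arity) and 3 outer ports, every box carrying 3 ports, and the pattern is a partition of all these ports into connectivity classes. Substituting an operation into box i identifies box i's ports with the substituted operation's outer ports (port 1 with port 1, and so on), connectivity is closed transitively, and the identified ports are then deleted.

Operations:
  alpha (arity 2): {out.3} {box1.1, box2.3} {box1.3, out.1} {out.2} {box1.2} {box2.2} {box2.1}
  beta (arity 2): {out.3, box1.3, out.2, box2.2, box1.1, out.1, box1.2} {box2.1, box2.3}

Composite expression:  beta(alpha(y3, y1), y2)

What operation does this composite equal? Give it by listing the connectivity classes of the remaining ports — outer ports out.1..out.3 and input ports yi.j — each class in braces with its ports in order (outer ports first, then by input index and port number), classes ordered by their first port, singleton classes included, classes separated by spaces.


{out.1, out.2, out.3, y2.2, y3.3} {y1.1} {y1.2} {y1.3, y3.1} {y2.1, y2.3} {y3.2}


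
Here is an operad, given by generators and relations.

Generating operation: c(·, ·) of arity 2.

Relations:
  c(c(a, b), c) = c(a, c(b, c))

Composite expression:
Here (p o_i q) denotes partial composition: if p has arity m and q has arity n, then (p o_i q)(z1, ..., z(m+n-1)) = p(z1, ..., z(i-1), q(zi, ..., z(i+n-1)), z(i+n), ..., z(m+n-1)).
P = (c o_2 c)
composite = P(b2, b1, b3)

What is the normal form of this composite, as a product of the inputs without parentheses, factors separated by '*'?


b2 * b1 * b3

Key point: c is associative — brackets drop, the b-order remains.
c(b1, b3) flattens to b1 * b3
c(b2, c(b1, b3)) flattens to b2 * b1 * b3


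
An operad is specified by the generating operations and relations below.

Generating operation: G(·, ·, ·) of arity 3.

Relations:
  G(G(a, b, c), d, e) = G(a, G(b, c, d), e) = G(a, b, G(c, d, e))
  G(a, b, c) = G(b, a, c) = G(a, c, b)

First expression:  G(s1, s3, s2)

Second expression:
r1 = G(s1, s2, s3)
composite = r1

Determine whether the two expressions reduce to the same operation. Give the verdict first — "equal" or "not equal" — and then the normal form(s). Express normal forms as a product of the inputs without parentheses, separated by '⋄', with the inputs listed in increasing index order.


equal; the common form is s1 ⋄ s2 ⋄ s3

The first expression, normalized: s1 ⋄ s2 ⋄ s3
The second expression, normalized: s1 ⋄ s2 ⋄ s3
The normal forms match — equal.


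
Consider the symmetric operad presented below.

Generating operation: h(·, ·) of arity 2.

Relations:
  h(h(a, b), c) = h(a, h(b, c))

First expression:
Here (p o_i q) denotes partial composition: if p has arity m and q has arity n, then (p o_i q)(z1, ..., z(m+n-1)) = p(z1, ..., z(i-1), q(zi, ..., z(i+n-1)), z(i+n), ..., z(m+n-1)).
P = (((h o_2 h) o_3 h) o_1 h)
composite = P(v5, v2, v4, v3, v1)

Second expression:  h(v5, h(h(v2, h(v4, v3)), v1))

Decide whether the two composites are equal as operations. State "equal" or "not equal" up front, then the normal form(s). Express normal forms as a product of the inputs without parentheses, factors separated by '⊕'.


The first expression, normalized: v5 ⊕ v2 ⊕ v4 ⊕ v3 ⊕ v1
The second expression, normalized: v5 ⊕ v2 ⊕ v4 ⊕ v3 ⊕ v1
The forms coincide; equal.

equal; the common form is v5 ⊕ v2 ⊕ v4 ⊕ v3 ⊕ v1


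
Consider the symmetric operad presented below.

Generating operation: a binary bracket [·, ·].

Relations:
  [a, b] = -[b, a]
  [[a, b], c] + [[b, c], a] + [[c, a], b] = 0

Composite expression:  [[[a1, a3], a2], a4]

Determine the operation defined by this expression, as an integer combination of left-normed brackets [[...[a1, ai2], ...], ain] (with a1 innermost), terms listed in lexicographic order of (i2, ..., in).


Antisymmetry and Jacobi reduce to a1-anchored left-normed brackets.
Composite bracket: [[[a1, a3], a2], a4]
Each bracket splits as ab - ba, giving 8 signed words (2^3 = 8).
Coefficients come from the a1-initial words:
  the word a1a3a2a4 carries sign +1 and contributes +[[[a1, a3], a2], a4]

[[[a1, a3], a2], a4]


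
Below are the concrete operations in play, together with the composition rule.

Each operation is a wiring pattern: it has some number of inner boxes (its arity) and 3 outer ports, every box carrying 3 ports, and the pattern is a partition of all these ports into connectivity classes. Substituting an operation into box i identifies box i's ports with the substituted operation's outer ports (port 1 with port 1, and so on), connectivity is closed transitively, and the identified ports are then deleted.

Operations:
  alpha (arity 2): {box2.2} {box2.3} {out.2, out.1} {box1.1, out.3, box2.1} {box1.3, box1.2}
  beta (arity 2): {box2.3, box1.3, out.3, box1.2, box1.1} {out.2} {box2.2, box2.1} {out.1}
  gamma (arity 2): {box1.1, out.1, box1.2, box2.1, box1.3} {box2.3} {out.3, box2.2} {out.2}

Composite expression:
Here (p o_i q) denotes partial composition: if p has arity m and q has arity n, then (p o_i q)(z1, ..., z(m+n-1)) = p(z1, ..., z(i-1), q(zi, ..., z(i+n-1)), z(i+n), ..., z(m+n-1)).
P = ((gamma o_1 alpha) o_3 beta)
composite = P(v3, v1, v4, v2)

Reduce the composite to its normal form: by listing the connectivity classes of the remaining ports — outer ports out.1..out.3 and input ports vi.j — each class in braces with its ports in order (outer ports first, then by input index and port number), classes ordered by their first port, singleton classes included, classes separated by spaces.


{out.1, v1.1, v3.1} {out.2} {out.3} {v1.2} {v1.3} {v2.1, v2.2} {v2.3, v4.1, v4.2, v4.3} {v3.2, v3.3}

Connectivity passes through glued gamma-boundaries; trace each wire chain.
through alpha, on inputs (v3, v1): {out.1, out.2} {out.3, v1.1, v3.1} {v1.2} {v1.3} {v3.2, v3.3} (out.j = stage outer ports)
through beta, on inputs (v4, v2): {out.1} {out.2} {out.3, v2.3, v4.1, v4.2, v4.3} {v2.1, v2.2} (out.j = stage outer ports)
through gamma, on inputs (v3, v1, v4, v2): {out.1, v1.1, v3.1} {out.2} {out.3} {v1.2} {v1.3} {v2.1, v2.2} {v2.3, v4.1, v4.2, v4.3} {v3.2, v3.3} (out.j = stage outer ports)


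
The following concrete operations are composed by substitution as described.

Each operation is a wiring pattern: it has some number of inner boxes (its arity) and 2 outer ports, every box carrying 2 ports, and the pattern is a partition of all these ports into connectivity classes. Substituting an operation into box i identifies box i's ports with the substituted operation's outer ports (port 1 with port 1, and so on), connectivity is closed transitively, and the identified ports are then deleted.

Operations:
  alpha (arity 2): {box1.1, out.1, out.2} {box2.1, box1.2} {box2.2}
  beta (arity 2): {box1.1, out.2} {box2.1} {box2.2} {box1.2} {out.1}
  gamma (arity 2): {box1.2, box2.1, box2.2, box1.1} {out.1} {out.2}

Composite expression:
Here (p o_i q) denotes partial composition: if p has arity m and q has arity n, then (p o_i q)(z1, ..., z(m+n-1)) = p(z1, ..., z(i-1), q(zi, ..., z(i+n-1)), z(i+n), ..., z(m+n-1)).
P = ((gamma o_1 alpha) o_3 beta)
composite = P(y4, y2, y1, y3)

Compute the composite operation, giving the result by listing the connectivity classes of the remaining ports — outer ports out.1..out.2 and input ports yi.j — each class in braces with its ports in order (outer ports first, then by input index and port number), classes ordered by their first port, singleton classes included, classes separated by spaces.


{out.1} {out.2} {y1.1, y4.1} {y1.2} {y2.1, y4.2} {y2.2} {y3.1} {y3.2}

Substituting into gamma glues patterns; closure does the rest.
after alpha, the pattern on (y4, y2) reads {out.1, out.2, y4.1} {y2.1, y4.2} {y2.2} (out.j = its outer ports)
after beta, the pattern on (y1, y3) reads {out.1} {out.2, y1.1} {y1.2} {y3.1} {y3.2} (out.j = its outer ports)
after gamma, the pattern on (y4, y2, y1, y3) reads {out.1} {out.2} {y1.1, y4.1} {y1.2} {y2.1, y4.2} {y2.2} {y3.1} {y3.2} (out.j = its outer ports)


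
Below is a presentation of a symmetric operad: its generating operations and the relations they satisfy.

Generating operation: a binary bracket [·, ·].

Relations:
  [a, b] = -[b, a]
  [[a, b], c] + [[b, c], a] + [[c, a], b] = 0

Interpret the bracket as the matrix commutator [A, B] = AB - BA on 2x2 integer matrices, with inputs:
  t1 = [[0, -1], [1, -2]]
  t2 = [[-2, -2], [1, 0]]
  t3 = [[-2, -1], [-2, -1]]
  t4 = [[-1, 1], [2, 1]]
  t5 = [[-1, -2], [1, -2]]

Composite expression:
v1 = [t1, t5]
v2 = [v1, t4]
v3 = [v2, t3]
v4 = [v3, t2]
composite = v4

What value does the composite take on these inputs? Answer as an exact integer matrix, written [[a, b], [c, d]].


[t1, t5] = [[1, -3], [-1, -1]]
[[t1, t5], t4] = [[-5, -4], [-2, 5]]
[[[t1, t5], t4], t3] = [[6, 6], [-18, -6]]
[[[[t1, t5], t4], t3], t2] = [[-30, -12], [24, 30]]

[[-30, -12], [24, 30]]


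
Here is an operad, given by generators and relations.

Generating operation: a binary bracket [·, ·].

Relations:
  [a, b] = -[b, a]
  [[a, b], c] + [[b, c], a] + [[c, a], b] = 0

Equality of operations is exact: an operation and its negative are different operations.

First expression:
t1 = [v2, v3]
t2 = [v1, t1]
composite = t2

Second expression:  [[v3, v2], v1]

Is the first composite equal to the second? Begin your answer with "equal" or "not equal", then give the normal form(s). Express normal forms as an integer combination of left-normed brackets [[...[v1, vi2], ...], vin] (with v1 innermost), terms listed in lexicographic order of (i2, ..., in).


equal; both compose to [[v1, v2], v3] - [[v1, v3], v2]

The first composite normalizes to [[v1, v2], v3] - [[v1, v3], v2]
The second composite normalizes to [[v1, v2], v3] - [[v1, v3], v2]
Identical normal forms: equal.


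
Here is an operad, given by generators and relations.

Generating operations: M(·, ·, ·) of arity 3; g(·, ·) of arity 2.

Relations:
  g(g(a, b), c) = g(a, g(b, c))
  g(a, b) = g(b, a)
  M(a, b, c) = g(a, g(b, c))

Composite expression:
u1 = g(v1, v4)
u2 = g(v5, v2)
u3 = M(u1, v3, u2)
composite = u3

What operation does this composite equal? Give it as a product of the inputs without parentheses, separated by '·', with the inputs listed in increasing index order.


v1 · v2 · v3 · v4 · v5

Shape and order are irrelevant to M; the v-input set decides.
g(v1, v4) spells out as v1 · v4
g(v5, v2) spells out as v5 · v2
M(g(v1, v4), v3, g(v5, v2)) spells out as v1 · v4 · v3 · v5 · v2
putting the inputs in ascending order: v1 · v2 · v3 · v4 · v5


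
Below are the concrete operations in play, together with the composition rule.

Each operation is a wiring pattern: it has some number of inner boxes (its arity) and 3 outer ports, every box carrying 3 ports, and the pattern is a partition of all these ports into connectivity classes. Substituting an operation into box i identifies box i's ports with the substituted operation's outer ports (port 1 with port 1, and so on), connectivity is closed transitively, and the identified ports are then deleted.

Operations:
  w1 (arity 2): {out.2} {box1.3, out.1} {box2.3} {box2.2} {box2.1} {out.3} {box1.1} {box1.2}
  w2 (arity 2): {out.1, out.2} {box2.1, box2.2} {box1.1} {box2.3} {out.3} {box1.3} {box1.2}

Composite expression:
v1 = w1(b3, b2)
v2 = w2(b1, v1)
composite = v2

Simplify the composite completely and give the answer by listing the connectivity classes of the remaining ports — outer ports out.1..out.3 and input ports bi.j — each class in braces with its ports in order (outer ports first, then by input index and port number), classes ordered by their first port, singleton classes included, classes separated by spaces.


Connectivity passes through glued w2-boundaries; trace each wire chain.
composing w1 on (b3, b2), with out.j its own outer ports: {out.1, b3.3} {out.2} {out.3} {b2.1} {b2.2} {b2.3} {b3.1} {b3.2}
composing w2 on (b1, b3, b2), with out.j its own outer ports: {out.1, out.2} {out.3} {b1.1} {b1.2} {b1.3} {b2.1} {b2.2} {b2.3} {b3.1} {b3.2} {b3.3}

{out.1, out.2} {out.3} {b1.1} {b1.2} {b1.3} {b2.1} {b2.2} {b2.3} {b3.1} {b3.2} {b3.3}


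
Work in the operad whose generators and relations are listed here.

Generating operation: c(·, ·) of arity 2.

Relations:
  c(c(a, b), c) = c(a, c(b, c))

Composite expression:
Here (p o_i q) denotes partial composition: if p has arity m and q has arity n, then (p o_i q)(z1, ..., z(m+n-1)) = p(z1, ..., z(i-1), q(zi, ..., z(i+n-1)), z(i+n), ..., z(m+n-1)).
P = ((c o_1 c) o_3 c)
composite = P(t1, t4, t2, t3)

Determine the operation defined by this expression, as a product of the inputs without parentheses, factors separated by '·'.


Every regrouping of c is equal, so read the t-inputs in written order.
c(t1, t4) flattens to t1 · t4
c(t2, t3) flattens to t2 · t3
c(c(t1, t4), c(t2, t3)) flattens to t1 · t4 · t2 · t3

t1 · t4 · t2 · t3


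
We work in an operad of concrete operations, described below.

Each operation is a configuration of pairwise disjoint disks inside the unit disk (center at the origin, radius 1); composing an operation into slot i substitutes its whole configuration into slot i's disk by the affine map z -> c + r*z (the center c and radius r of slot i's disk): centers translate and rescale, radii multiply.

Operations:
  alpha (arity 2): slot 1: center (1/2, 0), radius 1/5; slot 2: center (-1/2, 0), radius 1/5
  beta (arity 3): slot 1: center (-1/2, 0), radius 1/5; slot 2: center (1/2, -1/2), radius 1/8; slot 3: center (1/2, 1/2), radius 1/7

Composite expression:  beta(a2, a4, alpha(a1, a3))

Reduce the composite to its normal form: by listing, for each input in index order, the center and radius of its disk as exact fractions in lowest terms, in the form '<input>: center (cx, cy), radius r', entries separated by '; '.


Nesting under beta composes maps z -> c + r*z down each a-path.
a2 passes through 1 substitution, ending at center (-1/2, 0), radius 1/5
a4 passes through 1 substitution, ending at center (1/2, -1/2), radius 1/8
a1 passes through 2 substitutions, ending at center (4/7, 1/2), radius 1/35
a3 passes through 2 substitutions, ending at center (3/7, 1/2), radius 1/35

a1: center (4/7, 1/2), radius 1/35; a2: center (-1/2, 0), radius 1/5; a3: center (3/7, 1/2), radius 1/35; a4: center (1/2, -1/2), radius 1/8


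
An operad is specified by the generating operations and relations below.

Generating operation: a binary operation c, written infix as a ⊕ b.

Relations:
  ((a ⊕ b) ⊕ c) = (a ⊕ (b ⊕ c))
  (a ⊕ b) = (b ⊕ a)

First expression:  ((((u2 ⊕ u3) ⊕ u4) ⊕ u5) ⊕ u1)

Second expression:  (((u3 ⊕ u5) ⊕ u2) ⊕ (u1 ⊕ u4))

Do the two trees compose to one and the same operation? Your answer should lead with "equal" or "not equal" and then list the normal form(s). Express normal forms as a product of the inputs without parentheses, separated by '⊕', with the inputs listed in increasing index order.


The first expression reduces to u1 ⊕ u2 ⊕ u3 ⊕ u4 ⊕ u5
The second expression reduces to u1 ⊕ u2 ⊕ u3 ⊕ u4 ⊕ u5
The normal forms match — equal.

equal: each reduces to u1 ⊕ u2 ⊕ u3 ⊕ u4 ⊕ u5


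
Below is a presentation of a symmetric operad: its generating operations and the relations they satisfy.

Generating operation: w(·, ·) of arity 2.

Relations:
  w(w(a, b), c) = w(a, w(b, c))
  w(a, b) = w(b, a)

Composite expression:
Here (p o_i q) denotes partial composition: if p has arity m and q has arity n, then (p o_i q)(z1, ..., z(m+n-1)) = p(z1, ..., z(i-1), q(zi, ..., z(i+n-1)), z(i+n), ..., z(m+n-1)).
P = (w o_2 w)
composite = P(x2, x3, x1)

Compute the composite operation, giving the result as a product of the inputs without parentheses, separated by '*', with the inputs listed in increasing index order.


x1 * x2 * x3

Any arrangement under w is one operation, so sort the x-inputs.
w(x3, x1) spells out as x3 * x1
w(x2, w(x3, x1)) spells out as x2 * x3 * x1
rearranged into index order: x1 * x2 * x3


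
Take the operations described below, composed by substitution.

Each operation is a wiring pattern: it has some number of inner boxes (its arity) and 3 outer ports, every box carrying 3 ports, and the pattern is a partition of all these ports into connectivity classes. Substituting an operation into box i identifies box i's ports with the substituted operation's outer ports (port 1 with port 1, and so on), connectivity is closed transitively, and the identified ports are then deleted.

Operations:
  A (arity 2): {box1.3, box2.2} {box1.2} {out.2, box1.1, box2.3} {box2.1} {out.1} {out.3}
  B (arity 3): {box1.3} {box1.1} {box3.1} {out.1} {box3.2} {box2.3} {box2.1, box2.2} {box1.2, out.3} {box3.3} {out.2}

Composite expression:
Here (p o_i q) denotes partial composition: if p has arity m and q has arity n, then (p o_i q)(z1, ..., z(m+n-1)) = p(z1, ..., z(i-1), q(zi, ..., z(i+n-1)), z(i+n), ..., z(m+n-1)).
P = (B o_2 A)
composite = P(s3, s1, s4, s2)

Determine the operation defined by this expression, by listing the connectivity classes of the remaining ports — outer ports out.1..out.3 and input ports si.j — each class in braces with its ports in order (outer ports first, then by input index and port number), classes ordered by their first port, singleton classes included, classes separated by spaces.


{out.1} {out.2} {out.3, s3.2} {s1.1, s4.3} {s1.2} {s1.3, s4.2} {s2.1} {s2.2} {s2.3} {s3.1} {s3.3} {s4.1}


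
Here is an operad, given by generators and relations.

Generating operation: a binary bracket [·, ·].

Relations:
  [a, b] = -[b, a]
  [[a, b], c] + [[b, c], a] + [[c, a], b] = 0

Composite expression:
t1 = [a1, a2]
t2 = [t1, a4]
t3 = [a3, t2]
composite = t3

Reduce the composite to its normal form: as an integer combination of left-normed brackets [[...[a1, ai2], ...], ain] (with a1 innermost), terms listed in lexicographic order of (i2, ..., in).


-[[[a1, a2], a4], a3]

Expand each bracket as ab - ba; the a1-initial words give the coefficients.
Composite bracket: [a3, [[a1, a2], a4]]
Full expansion: 8 signed words from ab - ba (2^3 = 8).
Words beginning with a1 determine it all:
  from a1a2a4a3, sign -1: term -[[[a1, a2], a4], a3]


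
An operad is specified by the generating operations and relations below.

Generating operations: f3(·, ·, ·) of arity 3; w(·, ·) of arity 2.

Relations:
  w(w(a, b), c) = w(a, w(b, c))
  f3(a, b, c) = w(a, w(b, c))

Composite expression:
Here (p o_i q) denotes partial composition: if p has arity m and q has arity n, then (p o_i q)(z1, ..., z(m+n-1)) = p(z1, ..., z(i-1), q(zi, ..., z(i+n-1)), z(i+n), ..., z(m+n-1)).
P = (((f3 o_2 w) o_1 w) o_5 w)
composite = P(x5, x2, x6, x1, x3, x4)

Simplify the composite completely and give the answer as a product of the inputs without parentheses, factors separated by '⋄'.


x5 ⋄ x2 ⋄ x6 ⋄ x1 ⋄ x3 ⋄ x4

Under associativity of f3, the answer is the x's in reading order.
w(x5, x2) collapses to x5 ⋄ x2
w(x6, x1) collapses to x6 ⋄ x1
w(x3, x4) collapses to x3 ⋄ x4
f3(w(x5, x2), w(x6, x1), w(x3, x4)) collapses to x5 ⋄ x2 ⋄ x6 ⋄ x1 ⋄ x3 ⋄ x4


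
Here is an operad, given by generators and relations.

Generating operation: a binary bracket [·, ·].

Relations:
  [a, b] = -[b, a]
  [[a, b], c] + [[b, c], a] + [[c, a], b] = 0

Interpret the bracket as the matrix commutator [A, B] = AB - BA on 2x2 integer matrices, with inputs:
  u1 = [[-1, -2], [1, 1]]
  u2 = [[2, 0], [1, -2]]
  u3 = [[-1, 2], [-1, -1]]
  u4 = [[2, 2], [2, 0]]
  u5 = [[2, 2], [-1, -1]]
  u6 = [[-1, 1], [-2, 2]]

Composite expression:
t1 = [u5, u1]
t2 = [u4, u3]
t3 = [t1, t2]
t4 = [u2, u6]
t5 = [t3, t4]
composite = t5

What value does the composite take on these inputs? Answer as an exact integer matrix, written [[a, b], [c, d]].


[u5, u1] = [[0, -2], [-1, 0]]
[u4, u3] = [[-6, 4], [2, 6]]
[[u5, u1], [u4, u3]] = [[0, -24], [12, 0]]
[u2, u6] = [[-1, 4], [5, 1]]
[[[u5, u1], [u4, u3]], [u2, u6]] = [[-168, -48], [-24, 168]]

[[-168, -48], [-24, 168]]


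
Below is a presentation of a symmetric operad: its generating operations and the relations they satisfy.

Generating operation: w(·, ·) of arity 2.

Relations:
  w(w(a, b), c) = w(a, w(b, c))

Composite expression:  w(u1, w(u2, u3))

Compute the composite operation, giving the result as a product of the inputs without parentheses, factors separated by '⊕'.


u1 ⊕ u2 ⊕ u3

Key point: w is associative — brackets drop, the u-order remains.
w(u2, u3) reduces to u2 ⊕ u3
w(u1, w(u2, u3)) reduces to u1 ⊕ u2 ⊕ u3


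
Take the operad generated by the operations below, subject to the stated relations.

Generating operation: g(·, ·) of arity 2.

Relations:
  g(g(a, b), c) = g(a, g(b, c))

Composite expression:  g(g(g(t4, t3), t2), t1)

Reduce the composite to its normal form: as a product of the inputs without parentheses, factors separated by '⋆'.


Key point: g is associative — brackets drop, the t-order remains.
g(t4, t3) reduces to t4 ⋆ t3
g(g(t4, t3), t2) reduces to t4 ⋆ t3 ⋆ t2
g(g(g(t4, t3), t2), t1) reduces to t4 ⋆ t3 ⋆ t2 ⋆ t1

t4 ⋆ t3 ⋆ t2 ⋆ t1


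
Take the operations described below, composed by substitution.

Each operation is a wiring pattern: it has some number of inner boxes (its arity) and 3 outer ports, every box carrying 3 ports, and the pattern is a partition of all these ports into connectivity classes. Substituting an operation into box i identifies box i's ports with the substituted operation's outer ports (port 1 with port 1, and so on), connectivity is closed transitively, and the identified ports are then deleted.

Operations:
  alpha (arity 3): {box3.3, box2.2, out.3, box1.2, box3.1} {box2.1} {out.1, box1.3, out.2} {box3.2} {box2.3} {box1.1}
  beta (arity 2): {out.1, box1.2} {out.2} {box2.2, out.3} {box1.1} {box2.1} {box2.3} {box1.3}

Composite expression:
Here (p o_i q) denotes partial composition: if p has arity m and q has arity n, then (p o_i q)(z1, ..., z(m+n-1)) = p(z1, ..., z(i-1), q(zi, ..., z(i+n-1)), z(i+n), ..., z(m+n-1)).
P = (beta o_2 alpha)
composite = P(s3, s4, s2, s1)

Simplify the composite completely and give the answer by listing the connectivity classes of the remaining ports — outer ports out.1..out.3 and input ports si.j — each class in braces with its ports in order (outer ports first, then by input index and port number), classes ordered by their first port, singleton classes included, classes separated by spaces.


Treat the ports identified at beta as solder joints: merge, then drop.
alpha over (s4, s2, s1) gives {out.1, out.2, s4.3} {out.3, s1.1, s1.3, s2.2, s4.2} {s1.2} {s2.1} {s2.3} {s4.1}, out.j being that stage's outer ports
beta over (s3, s4, s2, s1) gives {out.1, s3.2} {out.2} {out.3, s4.3} {s1.1, s1.3, s2.2, s4.2} {s1.2} {s2.1} {s2.3} {s3.1} {s3.3} {s4.1}, out.j being that stage's outer ports

{out.1, s3.2} {out.2} {out.3, s4.3} {s1.1, s1.3, s2.2, s4.2} {s1.2} {s2.1} {s2.3} {s3.1} {s3.3} {s4.1}


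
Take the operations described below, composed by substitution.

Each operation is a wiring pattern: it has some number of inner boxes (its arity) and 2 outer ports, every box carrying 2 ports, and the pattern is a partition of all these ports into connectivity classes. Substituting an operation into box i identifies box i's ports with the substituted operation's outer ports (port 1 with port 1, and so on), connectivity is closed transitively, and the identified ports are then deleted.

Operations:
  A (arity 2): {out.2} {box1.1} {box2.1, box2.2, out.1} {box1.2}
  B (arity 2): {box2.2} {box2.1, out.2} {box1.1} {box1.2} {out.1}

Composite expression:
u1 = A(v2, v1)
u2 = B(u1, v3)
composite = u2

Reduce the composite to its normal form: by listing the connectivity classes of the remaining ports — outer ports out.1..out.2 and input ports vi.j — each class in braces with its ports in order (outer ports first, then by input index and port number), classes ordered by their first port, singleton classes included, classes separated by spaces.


Treat the ports identified at B as solder joints: merge, then drop.
A over (v2, v1) gives {out.1, v1.1, v1.2} {out.2} {v2.1} {v2.2}, out.j being that stage's outer ports
B over (v2, v1, v3) gives {out.1} {out.2, v3.1} {v1.1, v1.2} {v2.1} {v2.2} {v3.2}, out.j being that stage's outer ports

{out.1} {out.2, v3.1} {v1.1, v1.2} {v2.1} {v2.2} {v3.2}


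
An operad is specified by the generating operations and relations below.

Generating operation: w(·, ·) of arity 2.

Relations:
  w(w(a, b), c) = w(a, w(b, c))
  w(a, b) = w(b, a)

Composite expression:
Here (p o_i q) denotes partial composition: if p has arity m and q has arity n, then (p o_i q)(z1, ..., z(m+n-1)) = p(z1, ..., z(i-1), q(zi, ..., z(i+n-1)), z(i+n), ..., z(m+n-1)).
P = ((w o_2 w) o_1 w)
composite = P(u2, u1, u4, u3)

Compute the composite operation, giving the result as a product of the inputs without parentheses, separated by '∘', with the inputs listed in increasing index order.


u1 ∘ u2 ∘ u3 ∘ u4


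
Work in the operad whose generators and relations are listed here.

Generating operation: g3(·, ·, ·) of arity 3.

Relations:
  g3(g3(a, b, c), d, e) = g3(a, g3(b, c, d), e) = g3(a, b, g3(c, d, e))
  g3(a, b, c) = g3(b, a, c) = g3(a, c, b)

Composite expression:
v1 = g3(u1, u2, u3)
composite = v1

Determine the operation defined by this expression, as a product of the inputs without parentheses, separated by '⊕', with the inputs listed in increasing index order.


u1 ⊕ u2 ⊕ u3

Both nesting and order wash out for g3; what remains is which u's occur.
g3(u1, u2, u3) unparenthesizes to u1 ⊕ u2 ⊕ u3
commutativity sorts the factors: u1 ⊕ u2 ⊕ u3


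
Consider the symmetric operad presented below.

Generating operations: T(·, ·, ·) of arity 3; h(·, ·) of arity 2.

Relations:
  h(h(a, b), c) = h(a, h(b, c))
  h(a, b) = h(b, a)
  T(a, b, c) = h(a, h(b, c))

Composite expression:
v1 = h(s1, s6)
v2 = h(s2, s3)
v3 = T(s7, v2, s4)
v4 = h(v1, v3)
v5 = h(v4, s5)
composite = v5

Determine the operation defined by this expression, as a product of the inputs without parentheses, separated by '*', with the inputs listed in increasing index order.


Key point: h commutes, so take the s-inputs in any fixed order.
h(s1, s6) collapses to s1 * s6
h(s2, s3) collapses to s2 * s3
T(s7, h(s2, s3), s4) collapses to s7 * s2 * s3 * s4
h(h(s1, s6), T(s7, h(s2, s3), s4)) collapses to s1 * s6 * s7 * s2 * s3 * s4
h(h(h(s1, s6), T(s7, h(s2, s3), s4)), s5) collapses to s1 * s6 * s7 * s2 * s3 * s4 * s5
rearranged into index order: s1 * s2 * s3 * s4 * s5 * s6 * s7

s1 * s2 * s3 * s4 * s5 * s6 * s7


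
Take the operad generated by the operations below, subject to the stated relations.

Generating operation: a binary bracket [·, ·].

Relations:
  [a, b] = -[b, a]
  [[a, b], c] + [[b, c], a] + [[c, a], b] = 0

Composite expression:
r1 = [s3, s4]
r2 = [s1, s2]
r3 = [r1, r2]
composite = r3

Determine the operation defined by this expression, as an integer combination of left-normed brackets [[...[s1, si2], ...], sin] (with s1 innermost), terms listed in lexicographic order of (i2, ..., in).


In the tensor algebra, words opening s1 carry the s1-anchored form.
Composite bracket: [[s3, s4], [s1, s2]]
Applying ab - ba throughout gives 8 signed words (2^3 = 8).
Collect the words opening with s1:
  sign of s1s2s3s4 is -1, so it contributes -[[[s1, s2], s3], s4]
  sign of s1s2s4s3 is +1, so it contributes +[[[s1, s2], s4], s3]

-[[[s1, s2], s3], s4] + [[[s1, s2], s4], s3]


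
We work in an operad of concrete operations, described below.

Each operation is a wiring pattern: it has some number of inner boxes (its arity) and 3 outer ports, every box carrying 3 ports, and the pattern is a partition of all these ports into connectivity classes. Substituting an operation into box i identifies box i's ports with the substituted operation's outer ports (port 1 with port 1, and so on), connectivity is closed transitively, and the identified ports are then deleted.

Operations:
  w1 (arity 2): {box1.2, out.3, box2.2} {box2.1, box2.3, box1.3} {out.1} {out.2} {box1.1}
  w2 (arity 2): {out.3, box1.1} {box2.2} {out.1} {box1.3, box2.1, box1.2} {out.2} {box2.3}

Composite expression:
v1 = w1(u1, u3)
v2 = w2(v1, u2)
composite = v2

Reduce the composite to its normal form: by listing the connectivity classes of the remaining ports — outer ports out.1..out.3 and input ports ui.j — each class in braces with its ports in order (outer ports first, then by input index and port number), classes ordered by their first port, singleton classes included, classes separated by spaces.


Substituting into w2 glues patterns; closure does the rest.
after w1, the pattern on (u1, u3) reads {out.1} {out.2} {out.3, u1.2, u3.2} {u1.1} {u1.3, u3.1, u3.3} (out.j = its outer ports)
after w2, the pattern on (u1, u3, u2) reads {out.1} {out.2} {out.3} {u1.1} {u1.2, u2.1, u3.2} {u1.3, u3.1, u3.3} {u2.2} {u2.3} (out.j = its outer ports)

{out.1} {out.2} {out.3} {u1.1} {u1.2, u2.1, u3.2} {u1.3, u3.1, u3.3} {u2.2} {u2.3}


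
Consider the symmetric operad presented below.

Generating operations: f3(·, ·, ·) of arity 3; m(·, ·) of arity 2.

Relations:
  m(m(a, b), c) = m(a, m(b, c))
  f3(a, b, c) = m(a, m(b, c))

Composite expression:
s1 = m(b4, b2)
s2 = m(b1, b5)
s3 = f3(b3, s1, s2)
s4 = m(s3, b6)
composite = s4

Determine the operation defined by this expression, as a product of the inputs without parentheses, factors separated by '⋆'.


Key point: m is associative — brackets drop, the b-order remains.
m(b4, b2) spells out as b4 ⋆ b2
m(b1, b5) spells out as b1 ⋆ b5
f3(b3, m(b4, b2), m(b1, b5)) spells out as b3 ⋆ b4 ⋆ b2 ⋆ b1 ⋆ b5
m(f3(b3, m(b4, b2), m(b1, b5)), b6) spells out as b3 ⋆ b4 ⋆ b2 ⋆ b1 ⋆ b5 ⋆ b6

b3 ⋆ b4 ⋆ b2 ⋆ b1 ⋆ b5 ⋆ b6


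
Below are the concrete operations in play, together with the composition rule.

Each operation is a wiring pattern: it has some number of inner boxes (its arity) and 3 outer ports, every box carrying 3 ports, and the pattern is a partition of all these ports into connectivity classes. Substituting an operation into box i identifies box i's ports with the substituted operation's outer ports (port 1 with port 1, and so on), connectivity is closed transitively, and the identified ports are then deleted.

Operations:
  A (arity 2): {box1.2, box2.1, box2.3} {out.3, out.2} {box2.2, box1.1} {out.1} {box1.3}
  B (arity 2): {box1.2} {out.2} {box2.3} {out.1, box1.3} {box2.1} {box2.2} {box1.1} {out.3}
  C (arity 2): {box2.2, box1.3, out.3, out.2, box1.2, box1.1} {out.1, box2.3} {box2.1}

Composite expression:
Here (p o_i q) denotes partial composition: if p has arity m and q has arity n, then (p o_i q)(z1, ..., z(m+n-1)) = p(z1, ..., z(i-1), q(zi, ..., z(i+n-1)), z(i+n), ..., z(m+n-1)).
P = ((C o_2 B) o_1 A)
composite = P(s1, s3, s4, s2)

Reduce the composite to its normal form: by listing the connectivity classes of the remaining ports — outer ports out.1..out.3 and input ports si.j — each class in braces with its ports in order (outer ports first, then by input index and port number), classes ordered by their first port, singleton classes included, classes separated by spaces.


{out.1} {out.2, out.3} {s1.1, s3.2} {s1.2, s3.1, s3.3} {s1.3} {s2.1} {s2.2} {s2.3} {s4.1} {s4.2} {s4.3}

Connectivity passes through glued C-boundaries; trace each wire chain.
the subtree at A composes to {out.1} {out.2, out.3} {s1.1, s3.2} {s1.2, s3.1, s3.3} {s1.3} on (s1, s3); out.j = own outer ports
the subtree at B composes to {out.1, s4.3} {out.2} {out.3} {s2.1} {s2.2} {s2.3} {s4.1} {s4.2} on (s4, s2); out.j = own outer ports
the subtree at C composes to {out.1} {out.2, out.3} {s1.1, s3.2} {s1.2, s3.1, s3.3} {s1.3} {s2.1} {s2.2} {s2.3} {s4.1} {s4.2} {s4.3} on (s1, s3, s4, s2); out.j = own outer ports


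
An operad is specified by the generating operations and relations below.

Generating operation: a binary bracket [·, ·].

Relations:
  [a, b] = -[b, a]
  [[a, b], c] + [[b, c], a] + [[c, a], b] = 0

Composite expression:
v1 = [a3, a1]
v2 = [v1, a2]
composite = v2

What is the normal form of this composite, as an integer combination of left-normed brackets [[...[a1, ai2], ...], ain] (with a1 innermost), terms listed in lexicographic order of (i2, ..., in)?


-[[a1, a3], a2]

Skip Jacobi rewriting: expand, keep a1-initial words, read off terms.
Composite bracket: [[a3, a1], a2]
Each bracket splits as ab - ba, giving 4 signed words (2^2 = 4).
Only words starting with a1 matter:
  word a1a3a2 has sign -1, contributing -[[a1, a3], a2]


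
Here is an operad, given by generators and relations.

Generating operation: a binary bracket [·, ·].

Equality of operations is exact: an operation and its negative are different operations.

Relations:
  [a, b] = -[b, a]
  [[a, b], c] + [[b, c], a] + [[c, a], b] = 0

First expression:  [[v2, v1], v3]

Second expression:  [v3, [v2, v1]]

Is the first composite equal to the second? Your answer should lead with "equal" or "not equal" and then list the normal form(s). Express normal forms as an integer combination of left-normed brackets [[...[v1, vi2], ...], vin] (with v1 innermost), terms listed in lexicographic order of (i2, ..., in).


not equal — first -[[v1, v2], v3], second [[v1, v2], v3]

In normal form, the first expression is -[[v1, v2], v3]
In normal form, the second expression is [[v1, v2], v3]
They disagree, so not equal.


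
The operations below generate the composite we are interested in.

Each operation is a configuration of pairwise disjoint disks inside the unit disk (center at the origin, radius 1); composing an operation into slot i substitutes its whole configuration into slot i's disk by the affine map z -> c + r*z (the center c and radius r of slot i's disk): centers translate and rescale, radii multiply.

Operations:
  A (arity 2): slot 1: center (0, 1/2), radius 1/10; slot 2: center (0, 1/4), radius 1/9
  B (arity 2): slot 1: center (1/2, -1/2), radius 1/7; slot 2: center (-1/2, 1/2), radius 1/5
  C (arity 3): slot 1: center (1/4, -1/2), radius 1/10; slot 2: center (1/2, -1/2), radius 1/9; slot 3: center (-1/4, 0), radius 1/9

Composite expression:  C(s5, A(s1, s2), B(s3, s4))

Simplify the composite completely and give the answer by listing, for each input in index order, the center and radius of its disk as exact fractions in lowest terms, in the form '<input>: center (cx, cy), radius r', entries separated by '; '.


s1: center (1/2, -4/9), radius 1/90; s2: center (1/2, -17/36), radius 1/81; s3: center (-7/36, -1/18), radius 1/63; s4: center (-11/36, 1/18), radius 1/45; s5: center (1/4, -1/2), radius 1/10

Each s-disk chains the slot maps above it in C; radii multiply.
s5: after 1 affine step, its disk has center (1/4, -1/2), radius 1/10
s1: after 2 affine steps, its disk has center (1/2, -4/9), radius 1/90
s2: after 2 affine steps, its disk has center (1/2, -17/36), radius 1/81
s3: after 2 affine steps, its disk has center (-7/36, -1/18), radius 1/63
s4: after 2 affine steps, its disk has center (-11/36, 1/18), radius 1/45
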